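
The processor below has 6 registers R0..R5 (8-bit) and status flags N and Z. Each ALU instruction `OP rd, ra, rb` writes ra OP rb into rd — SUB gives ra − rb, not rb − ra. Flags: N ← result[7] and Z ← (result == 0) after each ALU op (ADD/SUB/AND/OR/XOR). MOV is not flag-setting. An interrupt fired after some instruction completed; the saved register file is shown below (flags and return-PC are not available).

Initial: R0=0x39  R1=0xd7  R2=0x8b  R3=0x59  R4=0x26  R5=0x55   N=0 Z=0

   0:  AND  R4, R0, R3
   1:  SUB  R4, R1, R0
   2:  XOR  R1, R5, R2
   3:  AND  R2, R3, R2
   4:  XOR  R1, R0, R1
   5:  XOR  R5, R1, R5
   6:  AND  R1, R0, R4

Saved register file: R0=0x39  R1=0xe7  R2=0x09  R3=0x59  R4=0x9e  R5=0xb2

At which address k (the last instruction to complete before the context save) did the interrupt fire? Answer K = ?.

K = 5

after  0: R0=0x39 R1=0xd7 R2=0x8b R3=0x59 R4=0x19 R5=0x55  N=0 Z=0
after  1: R0=0x39 R1=0xd7 R2=0x8b R3=0x59 R4=0x9e R5=0x55  N=1 Z=0
after  2: R0=0x39 R1=0xde R2=0x8b R3=0x59 R4=0x9e R5=0x55  N=1 Z=0
after  3: R0=0x39 R1=0xde R2=0x09 R3=0x59 R4=0x9e R5=0x55  N=0 Z=0
after  4: R0=0x39 R1=0xe7 R2=0x09 R3=0x59 R4=0x9e R5=0x55  N=1 Z=0
after  5: R0=0x39 R1=0xe7 R2=0x09 R3=0x59 R4=0x9e R5=0xb2  N=1 Z=0
-- IRQ taken; context saved, return-PC = 6 --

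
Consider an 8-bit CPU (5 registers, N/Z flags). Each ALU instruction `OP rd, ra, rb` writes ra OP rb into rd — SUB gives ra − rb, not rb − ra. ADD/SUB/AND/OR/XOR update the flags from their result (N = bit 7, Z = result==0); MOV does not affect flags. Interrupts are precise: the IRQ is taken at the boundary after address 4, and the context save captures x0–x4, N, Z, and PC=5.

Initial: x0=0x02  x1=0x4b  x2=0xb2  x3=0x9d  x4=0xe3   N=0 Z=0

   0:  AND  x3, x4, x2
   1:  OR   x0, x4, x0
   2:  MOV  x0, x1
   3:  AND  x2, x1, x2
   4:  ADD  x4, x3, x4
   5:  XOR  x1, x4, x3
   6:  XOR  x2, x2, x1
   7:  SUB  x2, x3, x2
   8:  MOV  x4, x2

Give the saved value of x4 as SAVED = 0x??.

SAVED = 0x85

after  0: x0=0x02 x1=0x4b x2=0xb2 x3=0xa2 x4=0xe3  N=1 Z=0
after  1: x0=0xe3 x1=0x4b x2=0xb2 x3=0xa2 x4=0xe3  N=1 Z=0
after  2: x0=0x4b x1=0x4b x2=0xb2 x3=0xa2 x4=0xe3  N=1 Z=0
after  3: x0=0x4b x1=0x4b x2=0x02 x3=0xa2 x4=0xe3  N=0 Z=0
after  4: x0=0x4b x1=0x4b x2=0x02 x3=0xa2 x4=0x85  N=1 Z=0
-- IRQ taken; context saved, return-PC = 5 --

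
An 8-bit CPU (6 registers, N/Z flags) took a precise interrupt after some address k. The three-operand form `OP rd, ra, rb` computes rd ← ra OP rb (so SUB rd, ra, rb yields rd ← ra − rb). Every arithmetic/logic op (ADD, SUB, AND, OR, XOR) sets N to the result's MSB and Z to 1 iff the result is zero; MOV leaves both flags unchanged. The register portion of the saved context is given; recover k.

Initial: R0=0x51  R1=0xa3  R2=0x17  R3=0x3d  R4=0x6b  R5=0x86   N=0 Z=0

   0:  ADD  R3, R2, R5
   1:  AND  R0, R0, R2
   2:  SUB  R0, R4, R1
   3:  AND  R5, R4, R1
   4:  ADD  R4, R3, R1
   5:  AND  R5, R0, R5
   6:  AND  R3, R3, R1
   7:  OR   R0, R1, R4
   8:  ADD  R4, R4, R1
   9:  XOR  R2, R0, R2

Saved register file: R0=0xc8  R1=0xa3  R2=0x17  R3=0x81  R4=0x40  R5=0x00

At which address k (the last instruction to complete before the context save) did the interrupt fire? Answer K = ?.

after  0: R0=0x51 R1=0xa3 R2=0x17 R3=0x9d R4=0x6b R5=0x86  N=1 Z=0
after  1: R0=0x11 R1=0xa3 R2=0x17 R3=0x9d R4=0x6b R5=0x86  N=0 Z=0
after  2: R0=0xc8 R1=0xa3 R2=0x17 R3=0x9d R4=0x6b R5=0x86  N=1 Z=0
after  3: R0=0xc8 R1=0xa3 R2=0x17 R3=0x9d R4=0x6b R5=0x23  N=0 Z=0
after  4: R0=0xc8 R1=0xa3 R2=0x17 R3=0x9d R4=0x40 R5=0x23  N=0 Z=0
after  5: R0=0xc8 R1=0xa3 R2=0x17 R3=0x9d R4=0x40 R5=0x00  N=0 Z=1
after  6: R0=0xc8 R1=0xa3 R2=0x17 R3=0x81 R4=0x40 R5=0x00  N=1 Z=0
-- IRQ taken; context saved, return-PC = 7 --

K = 6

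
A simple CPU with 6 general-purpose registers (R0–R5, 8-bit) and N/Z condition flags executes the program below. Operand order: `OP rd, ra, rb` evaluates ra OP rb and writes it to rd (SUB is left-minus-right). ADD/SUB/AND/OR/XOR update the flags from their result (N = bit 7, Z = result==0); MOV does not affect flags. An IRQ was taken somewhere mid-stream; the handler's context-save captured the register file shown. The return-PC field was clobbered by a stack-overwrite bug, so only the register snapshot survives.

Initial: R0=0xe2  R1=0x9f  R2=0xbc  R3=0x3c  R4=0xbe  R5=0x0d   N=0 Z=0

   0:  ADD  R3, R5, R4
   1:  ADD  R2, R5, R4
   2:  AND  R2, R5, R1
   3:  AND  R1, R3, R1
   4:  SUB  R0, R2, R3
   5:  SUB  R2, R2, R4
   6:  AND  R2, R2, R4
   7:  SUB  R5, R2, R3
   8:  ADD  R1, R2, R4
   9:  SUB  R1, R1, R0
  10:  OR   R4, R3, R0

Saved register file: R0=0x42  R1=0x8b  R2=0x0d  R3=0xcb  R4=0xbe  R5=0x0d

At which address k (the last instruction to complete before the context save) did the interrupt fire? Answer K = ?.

K = 4

after  0: R0=0xe2 R1=0x9f R2=0xbc R3=0xcb R4=0xbe R5=0x0d  N=1 Z=0
after  1: R0=0xe2 R1=0x9f R2=0xcb R3=0xcb R4=0xbe R5=0x0d  N=1 Z=0
after  2: R0=0xe2 R1=0x9f R2=0x0d R3=0xcb R4=0xbe R5=0x0d  N=0 Z=0
after  3: R0=0xe2 R1=0x8b R2=0x0d R3=0xcb R4=0xbe R5=0x0d  N=1 Z=0
after  4: R0=0x42 R1=0x8b R2=0x0d R3=0xcb R4=0xbe R5=0x0d  N=0 Z=0
-- IRQ taken; context saved, return-PC = 5 --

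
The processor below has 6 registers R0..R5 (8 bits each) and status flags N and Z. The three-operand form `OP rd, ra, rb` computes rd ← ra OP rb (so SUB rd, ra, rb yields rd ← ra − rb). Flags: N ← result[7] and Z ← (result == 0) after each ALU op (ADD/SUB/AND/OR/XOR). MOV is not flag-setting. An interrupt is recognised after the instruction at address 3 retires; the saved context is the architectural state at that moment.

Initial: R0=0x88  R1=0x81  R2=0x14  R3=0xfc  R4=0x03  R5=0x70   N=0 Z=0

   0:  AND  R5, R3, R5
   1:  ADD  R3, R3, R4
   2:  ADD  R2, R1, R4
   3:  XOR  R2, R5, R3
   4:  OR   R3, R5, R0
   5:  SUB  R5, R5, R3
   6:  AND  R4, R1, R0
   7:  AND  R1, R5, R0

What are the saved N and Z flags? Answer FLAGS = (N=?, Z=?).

after  0: R0=0x88 R1=0x81 R2=0x14 R3=0xfc R4=0x03 R5=0x70  N=0 Z=0
after  1: R0=0x88 R1=0x81 R2=0x14 R3=0xff R4=0x03 R5=0x70  N=1 Z=0
after  2: R0=0x88 R1=0x81 R2=0x84 R3=0xff R4=0x03 R5=0x70  N=1 Z=0
after  3: R0=0x88 R1=0x81 R2=0x8f R3=0xff R4=0x03 R5=0x70  N=1 Z=0
-- IRQ taken; context saved, return-PC = 4 --

FLAGS = (N=1, Z=0)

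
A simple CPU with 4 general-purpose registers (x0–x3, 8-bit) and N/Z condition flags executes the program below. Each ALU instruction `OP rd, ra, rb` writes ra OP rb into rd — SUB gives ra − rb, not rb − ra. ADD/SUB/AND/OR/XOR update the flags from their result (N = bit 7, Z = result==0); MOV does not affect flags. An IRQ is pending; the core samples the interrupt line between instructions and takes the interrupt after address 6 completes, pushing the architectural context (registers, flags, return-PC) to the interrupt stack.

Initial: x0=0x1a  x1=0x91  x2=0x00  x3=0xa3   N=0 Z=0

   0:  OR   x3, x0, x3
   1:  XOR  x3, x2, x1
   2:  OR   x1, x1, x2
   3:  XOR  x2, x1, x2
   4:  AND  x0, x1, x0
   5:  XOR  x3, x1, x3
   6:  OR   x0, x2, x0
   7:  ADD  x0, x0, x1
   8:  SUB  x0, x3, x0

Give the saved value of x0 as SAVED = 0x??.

SAVED = 0x91

after  0: x0=0x1a x1=0x91 x2=0x00 x3=0xbb  N=1 Z=0
after  1: x0=0x1a x1=0x91 x2=0x00 x3=0x91  N=1 Z=0
after  2: x0=0x1a x1=0x91 x2=0x00 x3=0x91  N=1 Z=0
after  3: x0=0x1a x1=0x91 x2=0x91 x3=0x91  N=1 Z=0
after  4: x0=0x10 x1=0x91 x2=0x91 x3=0x91  N=0 Z=0
after  5: x0=0x10 x1=0x91 x2=0x91 x3=0x00  N=0 Z=1
after  6: x0=0x91 x1=0x91 x2=0x91 x3=0x00  N=1 Z=0
-- IRQ taken; context saved, return-PC = 7 --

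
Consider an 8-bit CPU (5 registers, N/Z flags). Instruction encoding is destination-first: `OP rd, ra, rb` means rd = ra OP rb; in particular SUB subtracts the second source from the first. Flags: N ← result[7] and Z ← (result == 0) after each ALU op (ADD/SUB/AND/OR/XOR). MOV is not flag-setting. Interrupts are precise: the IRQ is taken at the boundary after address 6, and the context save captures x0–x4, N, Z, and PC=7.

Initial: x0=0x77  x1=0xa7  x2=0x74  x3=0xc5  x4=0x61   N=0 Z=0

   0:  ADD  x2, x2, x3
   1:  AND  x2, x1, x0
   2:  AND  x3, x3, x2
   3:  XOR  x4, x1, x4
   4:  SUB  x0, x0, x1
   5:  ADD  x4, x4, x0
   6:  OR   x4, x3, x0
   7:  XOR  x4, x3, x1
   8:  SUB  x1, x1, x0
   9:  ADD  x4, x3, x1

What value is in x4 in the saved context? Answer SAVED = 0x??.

after  0: x0=0x77 x1=0xa7 x2=0x39 x3=0xc5 x4=0x61  N=0 Z=0
after  1: x0=0x77 x1=0xa7 x2=0x27 x3=0xc5 x4=0x61  N=0 Z=0
after  2: x0=0x77 x1=0xa7 x2=0x27 x3=0x05 x4=0x61  N=0 Z=0
after  3: x0=0x77 x1=0xa7 x2=0x27 x3=0x05 x4=0xc6  N=1 Z=0
after  4: x0=0xd0 x1=0xa7 x2=0x27 x3=0x05 x4=0xc6  N=1 Z=0
after  5: x0=0xd0 x1=0xa7 x2=0x27 x3=0x05 x4=0x96  N=1 Z=0
after  6: x0=0xd0 x1=0xa7 x2=0x27 x3=0x05 x4=0xd5  N=1 Z=0
-- IRQ taken; context saved, return-PC = 7 --

SAVED = 0xd5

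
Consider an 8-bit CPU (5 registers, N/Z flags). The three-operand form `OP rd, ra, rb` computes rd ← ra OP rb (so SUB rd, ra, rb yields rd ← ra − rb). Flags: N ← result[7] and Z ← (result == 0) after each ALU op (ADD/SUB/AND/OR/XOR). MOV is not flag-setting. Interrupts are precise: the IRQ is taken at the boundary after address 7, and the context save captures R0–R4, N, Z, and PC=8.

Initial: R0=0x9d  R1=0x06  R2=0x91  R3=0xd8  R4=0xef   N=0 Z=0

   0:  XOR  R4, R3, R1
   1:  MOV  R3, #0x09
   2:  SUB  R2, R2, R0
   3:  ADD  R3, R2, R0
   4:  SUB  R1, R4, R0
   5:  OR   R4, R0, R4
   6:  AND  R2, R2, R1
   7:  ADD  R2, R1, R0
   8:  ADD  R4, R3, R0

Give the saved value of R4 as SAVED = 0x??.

SAVED = 0xdf

after  0: R0=0x9d R1=0x06 R2=0x91 R3=0xd8 R4=0xde  N=1 Z=0
after  1: R0=0x9d R1=0x06 R2=0x91 R3=0x09 R4=0xde  N=1 Z=0
after  2: R0=0x9d R1=0x06 R2=0xf4 R3=0x09 R4=0xde  N=1 Z=0
after  3: R0=0x9d R1=0x06 R2=0xf4 R3=0x91 R4=0xde  N=1 Z=0
after  4: R0=0x9d R1=0x41 R2=0xf4 R3=0x91 R4=0xde  N=0 Z=0
after  5: R0=0x9d R1=0x41 R2=0xf4 R3=0x91 R4=0xdf  N=1 Z=0
after  6: R0=0x9d R1=0x41 R2=0x40 R3=0x91 R4=0xdf  N=0 Z=0
after  7: R0=0x9d R1=0x41 R2=0xde R3=0x91 R4=0xdf  N=1 Z=0
-- IRQ taken; context saved, return-PC = 8 --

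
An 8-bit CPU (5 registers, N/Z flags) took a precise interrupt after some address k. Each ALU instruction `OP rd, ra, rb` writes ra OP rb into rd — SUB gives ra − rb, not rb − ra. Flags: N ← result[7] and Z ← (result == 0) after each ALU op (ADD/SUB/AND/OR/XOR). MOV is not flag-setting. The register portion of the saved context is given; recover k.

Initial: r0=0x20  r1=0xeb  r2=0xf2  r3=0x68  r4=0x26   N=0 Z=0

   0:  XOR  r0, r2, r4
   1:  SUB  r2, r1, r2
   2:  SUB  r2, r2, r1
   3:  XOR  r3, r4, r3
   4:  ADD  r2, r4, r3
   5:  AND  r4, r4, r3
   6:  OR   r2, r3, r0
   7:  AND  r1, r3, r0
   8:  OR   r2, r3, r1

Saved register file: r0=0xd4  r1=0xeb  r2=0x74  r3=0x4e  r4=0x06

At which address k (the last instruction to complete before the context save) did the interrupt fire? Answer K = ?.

after  0: r0=0xd4 r1=0xeb r2=0xf2 r3=0x68 r4=0x26  N=1 Z=0
after  1: r0=0xd4 r1=0xeb r2=0xf9 r3=0x68 r4=0x26  N=1 Z=0
after  2: r0=0xd4 r1=0xeb r2=0x0e r3=0x68 r4=0x26  N=0 Z=0
after  3: r0=0xd4 r1=0xeb r2=0x0e r3=0x4e r4=0x26  N=0 Z=0
after  4: r0=0xd4 r1=0xeb r2=0x74 r3=0x4e r4=0x26  N=0 Z=0
after  5: r0=0xd4 r1=0xeb r2=0x74 r3=0x4e r4=0x06  N=0 Z=0
-- IRQ taken; context saved, return-PC = 6 --

K = 5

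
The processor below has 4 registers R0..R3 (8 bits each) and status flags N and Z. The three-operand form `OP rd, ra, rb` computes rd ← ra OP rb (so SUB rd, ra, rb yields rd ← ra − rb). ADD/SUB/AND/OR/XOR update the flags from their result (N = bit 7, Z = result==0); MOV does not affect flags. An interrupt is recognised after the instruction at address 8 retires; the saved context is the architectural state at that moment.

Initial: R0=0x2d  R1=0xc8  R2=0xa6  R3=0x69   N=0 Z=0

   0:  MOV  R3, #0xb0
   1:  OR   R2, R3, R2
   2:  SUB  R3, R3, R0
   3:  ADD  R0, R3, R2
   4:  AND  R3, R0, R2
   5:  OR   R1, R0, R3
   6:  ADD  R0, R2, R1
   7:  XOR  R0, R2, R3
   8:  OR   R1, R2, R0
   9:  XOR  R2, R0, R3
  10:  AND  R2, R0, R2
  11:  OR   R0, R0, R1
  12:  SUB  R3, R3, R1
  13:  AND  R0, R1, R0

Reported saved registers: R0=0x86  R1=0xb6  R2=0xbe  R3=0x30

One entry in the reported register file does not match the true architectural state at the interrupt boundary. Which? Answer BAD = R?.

BAD = R2

after  0: R0=0x2d R1=0xc8 R2=0xa6 R3=0xb0  N=0 Z=0
after  1: R0=0x2d R1=0xc8 R2=0xb6 R3=0xb0  N=1 Z=0
after  2: R0=0x2d R1=0xc8 R2=0xb6 R3=0x83  N=1 Z=0
after  3: R0=0x39 R1=0xc8 R2=0xb6 R3=0x83  N=0 Z=0
after  4: R0=0x39 R1=0xc8 R2=0xb6 R3=0x30  N=0 Z=0
after  5: R0=0x39 R1=0x39 R2=0xb6 R3=0x30  N=0 Z=0
after  6: R0=0xef R1=0x39 R2=0xb6 R3=0x30  N=1 Z=0
after  7: R0=0x86 R1=0x39 R2=0xb6 R3=0x30  N=1 Z=0
after  8: R0=0x86 R1=0xb6 R2=0xb6 R3=0x30  N=1 Z=0
-- IRQ taken; context saved, return-PC = 9 --
mismatch: R2: reported 0xbe vs actual 0xb6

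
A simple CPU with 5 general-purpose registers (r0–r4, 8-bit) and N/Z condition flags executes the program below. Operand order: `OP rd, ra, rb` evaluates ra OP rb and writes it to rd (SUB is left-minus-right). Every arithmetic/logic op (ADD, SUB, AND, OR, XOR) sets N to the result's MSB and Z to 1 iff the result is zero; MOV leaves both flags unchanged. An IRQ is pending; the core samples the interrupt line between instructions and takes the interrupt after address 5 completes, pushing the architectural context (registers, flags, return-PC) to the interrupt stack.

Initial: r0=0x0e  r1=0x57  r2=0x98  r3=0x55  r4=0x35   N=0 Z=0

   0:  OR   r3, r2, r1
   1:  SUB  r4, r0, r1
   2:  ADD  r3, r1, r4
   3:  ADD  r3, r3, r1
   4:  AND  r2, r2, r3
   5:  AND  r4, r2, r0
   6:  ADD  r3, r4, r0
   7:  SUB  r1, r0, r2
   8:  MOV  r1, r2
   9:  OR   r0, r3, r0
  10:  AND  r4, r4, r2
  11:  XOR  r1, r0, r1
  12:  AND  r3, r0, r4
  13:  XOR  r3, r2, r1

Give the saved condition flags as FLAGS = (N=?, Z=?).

after  0: r0=0x0e r1=0x57 r2=0x98 r3=0xdf r4=0x35  N=1 Z=0
after  1: r0=0x0e r1=0x57 r2=0x98 r3=0xdf r4=0xb7  N=1 Z=0
after  2: r0=0x0e r1=0x57 r2=0x98 r3=0x0e r4=0xb7  N=0 Z=0
after  3: r0=0x0e r1=0x57 r2=0x98 r3=0x65 r4=0xb7  N=0 Z=0
after  4: r0=0x0e r1=0x57 r2=0x00 r3=0x65 r4=0xb7  N=0 Z=1
after  5: r0=0x0e r1=0x57 r2=0x00 r3=0x65 r4=0x00  N=0 Z=1
-- IRQ taken; context saved, return-PC = 6 --

FLAGS = (N=0, Z=1)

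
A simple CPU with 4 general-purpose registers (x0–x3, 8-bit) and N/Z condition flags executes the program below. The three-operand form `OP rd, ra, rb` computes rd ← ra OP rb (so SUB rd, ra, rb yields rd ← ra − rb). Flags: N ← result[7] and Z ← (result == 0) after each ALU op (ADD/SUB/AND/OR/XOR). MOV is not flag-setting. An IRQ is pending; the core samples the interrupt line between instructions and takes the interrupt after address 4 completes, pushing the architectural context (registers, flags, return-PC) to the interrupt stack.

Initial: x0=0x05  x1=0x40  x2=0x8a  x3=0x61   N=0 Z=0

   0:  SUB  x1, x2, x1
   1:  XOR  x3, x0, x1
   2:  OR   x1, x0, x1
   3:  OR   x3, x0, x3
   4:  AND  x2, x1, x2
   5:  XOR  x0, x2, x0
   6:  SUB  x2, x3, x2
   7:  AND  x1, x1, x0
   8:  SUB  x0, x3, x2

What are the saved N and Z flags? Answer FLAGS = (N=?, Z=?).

FLAGS = (N=0, Z=0)

after  0: x0=0x05 x1=0x4a x2=0x8a x3=0x61  N=0 Z=0
after  1: x0=0x05 x1=0x4a x2=0x8a x3=0x4f  N=0 Z=0
after  2: x0=0x05 x1=0x4f x2=0x8a x3=0x4f  N=0 Z=0
after  3: x0=0x05 x1=0x4f x2=0x8a x3=0x4f  N=0 Z=0
after  4: x0=0x05 x1=0x4f x2=0x0a x3=0x4f  N=0 Z=0
-- IRQ taken; context saved, return-PC = 5 --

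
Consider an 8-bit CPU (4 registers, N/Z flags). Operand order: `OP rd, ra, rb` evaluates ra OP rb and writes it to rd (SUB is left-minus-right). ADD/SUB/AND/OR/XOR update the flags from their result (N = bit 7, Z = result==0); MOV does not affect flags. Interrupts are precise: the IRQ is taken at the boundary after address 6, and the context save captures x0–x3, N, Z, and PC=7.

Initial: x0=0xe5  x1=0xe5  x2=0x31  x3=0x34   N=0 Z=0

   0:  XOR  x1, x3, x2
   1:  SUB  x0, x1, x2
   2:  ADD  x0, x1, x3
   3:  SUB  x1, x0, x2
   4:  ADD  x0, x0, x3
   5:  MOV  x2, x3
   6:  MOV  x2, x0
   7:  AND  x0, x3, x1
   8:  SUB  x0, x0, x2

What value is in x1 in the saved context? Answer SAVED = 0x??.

SAVED = 0x08

after  0: x0=0xe5 x1=0x05 x2=0x31 x3=0x34  N=0 Z=0
after  1: x0=0xd4 x1=0x05 x2=0x31 x3=0x34  N=1 Z=0
after  2: x0=0x39 x1=0x05 x2=0x31 x3=0x34  N=0 Z=0
after  3: x0=0x39 x1=0x08 x2=0x31 x3=0x34  N=0 Z=0
after  4: x0=0x6d x1=0x08 x2=0x31 x3=0x34  N=0 Z=0
after  5: x0=0x6d x1=0x08 x2=0x34 x3=0x34  N=0 Z=0
after  6: x0=0x6d x1=0x08 x2=0x6d x3=0x34  N=0 Z=0
-- IRQ taken; context saved, return-PC = 7 --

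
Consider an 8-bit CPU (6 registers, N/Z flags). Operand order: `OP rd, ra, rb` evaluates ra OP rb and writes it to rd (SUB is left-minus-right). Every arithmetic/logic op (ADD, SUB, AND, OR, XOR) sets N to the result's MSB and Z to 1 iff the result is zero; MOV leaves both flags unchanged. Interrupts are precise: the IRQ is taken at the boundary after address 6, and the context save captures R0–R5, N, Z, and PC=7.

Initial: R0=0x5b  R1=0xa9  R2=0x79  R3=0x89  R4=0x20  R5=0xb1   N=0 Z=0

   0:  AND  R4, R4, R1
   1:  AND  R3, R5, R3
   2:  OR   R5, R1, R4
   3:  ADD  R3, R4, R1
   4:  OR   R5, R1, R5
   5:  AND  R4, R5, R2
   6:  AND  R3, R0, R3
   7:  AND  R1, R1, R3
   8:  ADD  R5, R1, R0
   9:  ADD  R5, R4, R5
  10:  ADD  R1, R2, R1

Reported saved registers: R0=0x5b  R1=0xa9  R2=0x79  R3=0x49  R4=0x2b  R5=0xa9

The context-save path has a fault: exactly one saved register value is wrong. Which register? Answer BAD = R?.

BAD = R4

after  0: R0=0x5b R1=0xa9 R2=0x79 R3=0x89 R4=0x20 R5=0xb1  N=0 Z=0
after  1: R0=0x5b R1=0xa9 R2=0x79 R3=0x81 R4=0x20 R5=0xb1  N=1 Z=0
after  2: R0=0x5b R1=0xa9 R2=0x79 R3=0x81 R4=0x20 R5=0xa9  N=1 Z=0
after  3: R0=0x5b R1=0xa9 R2=0x79 R3=0xc9 R4=0x20 R5=0xa9  N=1 Z=0
after  4: R0=0x5b R1=0xa9 R2=0x79 R3=0xc9 R4=0x20 R5=0xa9  N=1 Z=0
after  5: R0=0x5b R1=0xa9 R2=0x79 R3=0xc9 R4=0x29 R5=0xa9  N=0 Z=0
after  6: R0=0x5b R1=0xa9 R2=0x79 R3=0x49 R4=0x29 R5=0xa9  N=0 Z=0
-- IRQ taken; context saved, return-PC = 7 --
mismatch: R4: reported 0x2b vs actual 0x29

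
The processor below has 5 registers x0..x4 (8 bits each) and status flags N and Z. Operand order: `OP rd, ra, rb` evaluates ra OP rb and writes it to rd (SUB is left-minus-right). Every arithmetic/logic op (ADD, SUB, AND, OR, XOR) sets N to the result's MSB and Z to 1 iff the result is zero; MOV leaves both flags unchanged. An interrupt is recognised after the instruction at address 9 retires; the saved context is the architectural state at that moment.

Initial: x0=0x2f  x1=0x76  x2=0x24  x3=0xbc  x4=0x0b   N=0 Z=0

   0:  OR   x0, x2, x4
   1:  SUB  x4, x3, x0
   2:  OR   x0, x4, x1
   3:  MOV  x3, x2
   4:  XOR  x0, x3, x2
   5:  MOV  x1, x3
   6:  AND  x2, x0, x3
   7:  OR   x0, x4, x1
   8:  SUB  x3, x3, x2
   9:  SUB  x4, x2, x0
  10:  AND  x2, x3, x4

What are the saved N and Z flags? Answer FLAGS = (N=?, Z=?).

FLAGS = (N=0, Z=0)

after  0: x0=0x2f x1=0x76 x2=0x24 x3=0xbc x4=0x0b  N=0 Z=0
after  1: x0=0x2f x1=0x76 x2=0x24 x3=0xbc x4=0x8d  N=1 Z=0
after  2: x0=0xff x1=0x76 x2=0x24 x3=0xbc x4=0x8d  N=1 Z=0
after  3: x0=0xff x1=0x76 x2=0x24 x3=0x24 x4=0x8d  N=1 Z=0
after  4: x0=0x00 x1=0x76 x2=0x24 x3=0x24 x4=0x8d  N=0 Z=1
after  5: x0=0x00 x1=0x24 x2=0x24 x3=0x24 x4=0x8d  N=0 Z=1
after  6: x0=0x00 x1=0x24 x2=0x00 x3=0x24 x4=0x8d  N=0 Z=1
after  7: x0=0xad x1=0x24 x2=0x00 x3=0x24 x4=0x8d  N=1 Z=0
after  8: x0=0xad x1=0x24 x2=0x00 x3=0x24 x4=0x8d  N=0 Z=0
after  9: x0=0xad x1=0x24 x2=0x00 x3=0x24 x4=0x53  N=0 Z=0
-- IRQ taken; context saved, return-PC = 10 --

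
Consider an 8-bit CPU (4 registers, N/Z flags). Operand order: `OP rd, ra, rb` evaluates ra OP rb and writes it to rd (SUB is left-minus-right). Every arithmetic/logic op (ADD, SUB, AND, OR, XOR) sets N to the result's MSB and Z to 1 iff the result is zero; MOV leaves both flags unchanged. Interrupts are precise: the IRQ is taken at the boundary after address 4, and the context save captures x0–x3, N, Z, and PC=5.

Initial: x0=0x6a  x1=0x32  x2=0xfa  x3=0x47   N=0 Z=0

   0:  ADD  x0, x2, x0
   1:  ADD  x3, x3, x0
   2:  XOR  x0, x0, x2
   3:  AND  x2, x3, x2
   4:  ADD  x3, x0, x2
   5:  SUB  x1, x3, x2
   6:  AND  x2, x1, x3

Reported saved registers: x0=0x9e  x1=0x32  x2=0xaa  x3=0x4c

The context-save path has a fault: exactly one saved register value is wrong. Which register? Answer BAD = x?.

BAD = x3

after  0: x0=0x64 x1=0x32 x2=0xfa x3=0x47  N=0 Z=0
after  1: x0=0x64 x1=0x32 x2=0xfa x3=0xab  N=1 Z=0
after  2: x0=0x9e x1=0x32 x2=0xfa x3=0xab  N=1 Z=0
after  3: x0=0x9e x1=0x32 x2=0xaa x3=0xab  N=1 Z=0
after  4: x0=0x9e x1=0x32 x2=0xaa x3=0x48  N=0 Z=0
-- IRQ taken; context saved, return-PC = 5 --
mismatch: x3: reported 0x4c vs actual 0x48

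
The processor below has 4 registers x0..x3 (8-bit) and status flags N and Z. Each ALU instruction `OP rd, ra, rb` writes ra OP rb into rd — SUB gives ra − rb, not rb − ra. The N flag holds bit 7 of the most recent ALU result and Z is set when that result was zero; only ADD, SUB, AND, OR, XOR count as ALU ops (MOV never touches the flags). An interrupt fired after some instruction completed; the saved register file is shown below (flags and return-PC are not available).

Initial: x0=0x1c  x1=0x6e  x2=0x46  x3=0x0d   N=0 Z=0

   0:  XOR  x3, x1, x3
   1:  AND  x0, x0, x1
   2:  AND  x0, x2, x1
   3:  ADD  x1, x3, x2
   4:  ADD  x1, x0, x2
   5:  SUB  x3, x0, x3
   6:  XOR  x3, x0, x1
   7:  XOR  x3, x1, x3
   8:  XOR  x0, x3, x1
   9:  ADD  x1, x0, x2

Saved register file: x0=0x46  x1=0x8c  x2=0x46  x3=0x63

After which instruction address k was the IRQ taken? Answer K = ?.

after  0: x0=0x1c x1=0x6e x2=0x46 x3=0x63  N=0 Z=0
after  1: x0=0x0c x1=0x6e x2=0x46 x3=0x63  N=0 Z=0
after  2: x0=0x46 x1=0x6e x2=0x46 x3=0x63  N=0 Z=0
after  3: x0=0x46 x1=0xa9 x2=0x46 x3=0x63  N=1 Z=0
after  4: x0=0x46 x1=0x8c x2=0x46 x3=0x63  N=1 Z=0
-- IRQ taken; context saved, return-PC = 5 --

K = 4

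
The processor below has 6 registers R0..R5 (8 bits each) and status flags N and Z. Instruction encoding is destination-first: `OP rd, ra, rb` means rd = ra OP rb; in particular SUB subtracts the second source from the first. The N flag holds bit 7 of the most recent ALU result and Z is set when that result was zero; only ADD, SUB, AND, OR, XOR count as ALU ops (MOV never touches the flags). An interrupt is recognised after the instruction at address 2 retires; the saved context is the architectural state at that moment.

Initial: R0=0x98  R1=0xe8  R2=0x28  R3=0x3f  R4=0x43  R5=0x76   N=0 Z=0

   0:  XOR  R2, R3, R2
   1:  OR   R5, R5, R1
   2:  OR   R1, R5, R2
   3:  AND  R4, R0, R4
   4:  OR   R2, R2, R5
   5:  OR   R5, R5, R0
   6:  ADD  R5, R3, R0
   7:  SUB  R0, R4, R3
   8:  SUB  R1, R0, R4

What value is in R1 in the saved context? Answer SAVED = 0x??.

SAVED = 0xff

after  0: R0=0x98 R1=0xe8 R2=0x17 R3=0x3f R4=0x43 R5=0x76  N=0 Z=0
after  1: R0=0x98 R1=0xe8 R2=0x17 R3=0x3f R4=0x43 R5=0xfe  N=1 Z=0
after  2: R0=0x98 R1=0xff R2=0x17 R3=0x3f R4=0x43 R5=0xfe  N=1 Z=0
-- IRQ taken; context saved, return-PC = 3 --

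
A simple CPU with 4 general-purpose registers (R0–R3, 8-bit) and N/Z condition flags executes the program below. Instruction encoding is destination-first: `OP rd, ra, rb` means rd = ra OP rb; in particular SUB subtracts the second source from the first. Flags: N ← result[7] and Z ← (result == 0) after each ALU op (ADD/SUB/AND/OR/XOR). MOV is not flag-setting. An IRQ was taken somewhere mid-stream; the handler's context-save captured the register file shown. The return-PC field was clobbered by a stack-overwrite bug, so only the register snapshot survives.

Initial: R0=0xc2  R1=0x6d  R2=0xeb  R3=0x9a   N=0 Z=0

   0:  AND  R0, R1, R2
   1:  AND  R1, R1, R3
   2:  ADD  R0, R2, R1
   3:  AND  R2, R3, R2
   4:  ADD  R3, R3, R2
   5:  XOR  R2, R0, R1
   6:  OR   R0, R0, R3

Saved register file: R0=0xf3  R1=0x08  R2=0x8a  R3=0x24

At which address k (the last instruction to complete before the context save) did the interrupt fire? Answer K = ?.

K = 4

after  0: R0=0x69 R1=0x6d R2=0xeb R3=0x9a  N=0 Z=0
after  1: R0=0x69 R1=0x08 R2=0xeb R3=0x9a  N=0 Z=0
after  2: R0=0xf3 R1=0x08 R2=0xeb R3=0x9a  N=1 Z=0
after  3: R0=0xf3 R1=0x08 R2=0x8a R3=0x9a  N=1 Z=0
after  4: R0=0xf3 R1=0x08 R2=0x8a R3=0x24  N=0 Z=0
-- IRQ taken; context saved, return-PC = 5 --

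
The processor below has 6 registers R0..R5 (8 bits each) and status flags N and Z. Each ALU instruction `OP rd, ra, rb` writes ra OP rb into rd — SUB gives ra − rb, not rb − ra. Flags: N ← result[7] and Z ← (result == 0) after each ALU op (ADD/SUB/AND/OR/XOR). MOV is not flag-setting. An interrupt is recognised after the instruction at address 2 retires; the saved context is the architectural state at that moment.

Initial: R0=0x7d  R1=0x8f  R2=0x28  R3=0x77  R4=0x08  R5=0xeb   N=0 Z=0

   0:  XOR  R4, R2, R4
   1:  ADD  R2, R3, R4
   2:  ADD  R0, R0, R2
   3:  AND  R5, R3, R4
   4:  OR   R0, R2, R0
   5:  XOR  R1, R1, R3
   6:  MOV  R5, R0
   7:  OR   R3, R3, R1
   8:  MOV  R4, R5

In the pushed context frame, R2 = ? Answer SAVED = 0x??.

SAVED = 0x97

after  0: R0=0x7d R1=0x8f R2=0x28 R3=0x77 R4=0x20 R5=0xeb  N=0 Z=0
after  1: R0=0x7d R1=0x8f R2=0x97 R3=0x77 R4=0x20 R5=0xeb  N=1 Z=0
after  2: R0=0x14 R1=0x8f R2=0x97 R3=0x77 R4=0x20 R5=0xeb  N=0 Z=0
-- IRQ taken; context saved, return-PC = 3 --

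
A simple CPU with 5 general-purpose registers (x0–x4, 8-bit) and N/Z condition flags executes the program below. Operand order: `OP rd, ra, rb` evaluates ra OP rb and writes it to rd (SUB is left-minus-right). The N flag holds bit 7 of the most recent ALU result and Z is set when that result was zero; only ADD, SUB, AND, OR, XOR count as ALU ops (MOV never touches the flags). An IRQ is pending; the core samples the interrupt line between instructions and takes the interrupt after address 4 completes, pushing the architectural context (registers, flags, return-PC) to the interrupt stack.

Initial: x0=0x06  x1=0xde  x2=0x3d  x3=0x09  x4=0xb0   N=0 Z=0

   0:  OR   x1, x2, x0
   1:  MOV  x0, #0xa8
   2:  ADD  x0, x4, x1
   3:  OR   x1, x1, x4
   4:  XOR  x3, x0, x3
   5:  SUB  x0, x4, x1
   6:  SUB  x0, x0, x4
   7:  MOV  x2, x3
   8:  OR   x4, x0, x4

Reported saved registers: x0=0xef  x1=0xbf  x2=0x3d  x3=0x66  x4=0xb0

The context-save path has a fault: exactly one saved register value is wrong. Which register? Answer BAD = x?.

BAD = x3

after  0: x0=0x06 x1=0x3f x2=0x3d x3=0x09 x4=0xb0  N=0 Z=0
after  1: x0=0xa8 x1=0x3f x2=0x3d x3=0x09 x4=0xb0  N=0 Z=0
after  2: x0=0xef x1=0x3f x2=0x3d x3=0x09 x4=0xb0  N=1 Z=0
after  3: x0=0xef x1=0xbf x2=0x3d x3=0x09 x4=0xb0  N=1 Z=0
after  4: x0=0xef x1=0xbf x2=0x3d x3=0xe6 x4=0xb0  N=1 Z=0
-- IRQ taken; context saved, return-PC = 5 --
mismatch: x3: reported 0x66 vs actual 0xe6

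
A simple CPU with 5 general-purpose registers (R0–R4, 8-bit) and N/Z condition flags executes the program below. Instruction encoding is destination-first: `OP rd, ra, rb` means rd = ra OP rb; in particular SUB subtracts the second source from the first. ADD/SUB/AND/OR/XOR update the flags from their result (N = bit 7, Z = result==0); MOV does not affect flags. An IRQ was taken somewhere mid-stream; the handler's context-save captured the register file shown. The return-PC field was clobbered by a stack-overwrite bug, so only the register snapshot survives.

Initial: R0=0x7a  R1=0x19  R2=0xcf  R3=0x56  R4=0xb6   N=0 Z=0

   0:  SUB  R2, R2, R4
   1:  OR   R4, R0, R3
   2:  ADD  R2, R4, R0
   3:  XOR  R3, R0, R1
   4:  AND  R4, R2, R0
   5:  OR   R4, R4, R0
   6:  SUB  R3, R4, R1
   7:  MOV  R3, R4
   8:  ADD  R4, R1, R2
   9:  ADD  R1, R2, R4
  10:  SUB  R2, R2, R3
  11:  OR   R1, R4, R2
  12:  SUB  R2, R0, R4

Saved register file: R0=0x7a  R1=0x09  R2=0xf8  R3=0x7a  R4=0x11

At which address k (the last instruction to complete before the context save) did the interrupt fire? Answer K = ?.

after  0: R0=0x7a R1=0x19 R2=0x19 R3=0x56 R4=0xb6  N=0 Z=0
after  1: R0=0x7a R1=0x19 R2=0x19 R3=0x56 R4=0x7e  N=0 Z=0
after  2: R0=0x7a R1=0x19 R2=0xf8 R3=0x56 R4=0x7e  N=1 Z=0
after  3: R0=0x7a R1=0x19 R2=0xf8 R3=0x63 R4=0x7e  N=0 Z=0
after  4: R0=0x7a R1=0x19 R2=0xf8 R3=0x63 R4=0x78  N=0 Z=0
after  5: R0=0x7a R1=0x19 R2=0xf8 R3=0x63 R4=0x7a  N=0 Z=0
after  6: R0=0x7a R1=0x19 R2=0xf8 R3=0x61 R4=0x7a  N=0 Z=0
after  7: R0=0x7a R1=0x19 R2=0xf8 R3=0x7a R4=0x7a  N=0 Z=0
after  8: R0=0x7a R1=0x19 R2=0xf8 R3=0x7a R4=0x11  N=0 Z=0
after  9: R0=0x7a R1=0x09 R2=0xf8 R3=0x7a R4=0x11  N=0 Z=0
-- IRQ taken; context saved, return-PC = 10 --

K = 9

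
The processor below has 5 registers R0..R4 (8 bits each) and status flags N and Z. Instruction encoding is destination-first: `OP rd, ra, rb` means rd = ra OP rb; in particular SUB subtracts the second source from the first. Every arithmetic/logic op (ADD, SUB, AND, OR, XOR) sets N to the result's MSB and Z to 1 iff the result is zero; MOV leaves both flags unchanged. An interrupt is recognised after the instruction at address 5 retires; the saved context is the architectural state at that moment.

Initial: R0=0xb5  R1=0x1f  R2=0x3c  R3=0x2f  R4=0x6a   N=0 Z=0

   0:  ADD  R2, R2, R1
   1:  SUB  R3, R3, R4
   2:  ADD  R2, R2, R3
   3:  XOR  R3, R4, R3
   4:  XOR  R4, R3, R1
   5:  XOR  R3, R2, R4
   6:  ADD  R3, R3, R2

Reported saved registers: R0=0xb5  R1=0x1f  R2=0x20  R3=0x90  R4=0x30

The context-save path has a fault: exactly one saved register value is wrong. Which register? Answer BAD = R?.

after  0: R0=0xb5 R1=0x1f R2=0x5b R3=0x2f R4=0x6a  N=0 Z=0
after  1: R0=0xb5 R1=0x1f R2=0x5b R3=0xc5 R4=0x6a  N=1 Z=0
after  2: R0=0xb5 R1=0x1f R2=0x20 R3=0xc5 R4=0x6a  N=0 Z=0
after  3: R0=0xb5 R1=0x1f R2=0x20 R3=0xaf R4=0x6a  N=1 Z=0
after  4: R0=0xb5 R1=0x1f R2=0x20 R3=0xaf R4=0xb0  N=1 Z=0
after  5: R0=0xb5 R1=0x1f R2=0x20 R3=0x90 R4=0xb0  N=1 Z=0
-- IRQ taken; context saved, return-PC = 6 --
mismatch: R4: reported 0x30 vs actual 0xb0

BAD = R4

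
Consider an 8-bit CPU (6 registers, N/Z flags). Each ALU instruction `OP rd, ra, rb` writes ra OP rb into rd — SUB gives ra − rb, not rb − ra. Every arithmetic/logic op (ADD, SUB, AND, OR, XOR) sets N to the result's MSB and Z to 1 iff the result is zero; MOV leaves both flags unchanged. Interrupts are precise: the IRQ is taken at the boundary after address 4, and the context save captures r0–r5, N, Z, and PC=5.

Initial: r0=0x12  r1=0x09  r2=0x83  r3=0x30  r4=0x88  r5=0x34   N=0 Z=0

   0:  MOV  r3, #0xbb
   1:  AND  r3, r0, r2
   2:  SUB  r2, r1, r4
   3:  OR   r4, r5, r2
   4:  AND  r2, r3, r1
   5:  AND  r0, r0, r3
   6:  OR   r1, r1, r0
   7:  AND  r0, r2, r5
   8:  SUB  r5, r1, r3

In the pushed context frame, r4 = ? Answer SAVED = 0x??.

after  0: r0=0x12 r1=0x09 r2=0x83 r3=0xbb r4=0x88 r5=0x34  N=0 Z=0
after  1: r0=0x12 r1=0x09 r2=0x83 r3=0x02 r4=0x88 r5=0x34  N=0 Z=0
after  2: r0=0x12 r1=0x09 r2=0x81 r3=0x02 r4=0x88 r5=0x34  N=1 Z=0
after  3: r0=0x12 r1=0x09 r2=0x81 r3=0x02 r4=0xb5 r5=0x34  N=1 Z=0
after  4: r0=0x12 r1=0x09 r2=0x00 r3=0x02 r4=0xb5 r5=0x34  N=0 Z=1
-- IRQ taken; context saved, return-PC = 5 --

SAVED = 0xb5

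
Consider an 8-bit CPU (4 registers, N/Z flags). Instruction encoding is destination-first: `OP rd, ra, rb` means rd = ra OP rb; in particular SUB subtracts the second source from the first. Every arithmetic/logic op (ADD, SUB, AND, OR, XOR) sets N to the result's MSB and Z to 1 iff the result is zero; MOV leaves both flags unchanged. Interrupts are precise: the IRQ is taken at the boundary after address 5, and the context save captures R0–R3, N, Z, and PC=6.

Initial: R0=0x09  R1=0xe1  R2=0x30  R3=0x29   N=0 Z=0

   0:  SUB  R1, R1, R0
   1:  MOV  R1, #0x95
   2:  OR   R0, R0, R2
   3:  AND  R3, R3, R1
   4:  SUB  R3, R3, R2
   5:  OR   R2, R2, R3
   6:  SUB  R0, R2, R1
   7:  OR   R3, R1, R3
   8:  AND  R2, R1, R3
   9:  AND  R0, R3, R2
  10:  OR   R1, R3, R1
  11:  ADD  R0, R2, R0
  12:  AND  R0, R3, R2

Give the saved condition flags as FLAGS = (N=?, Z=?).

after  0: R0=0x09 R1=0xd8 R2=0x30 R3=0x29  N=1 Z=0
after  1: R0=0x09 R1=0x95 R2=0x30 R3=0x29  N=1 Z=0
after  2: R0=0x39 R1=0x95 R2=0x30 R3=0x29  N=0 Z=0
after  3: R0=0x39 R1=0x95 R2=0x30 R3=0x01  N=0 Z=0
after  4: R0=0x39 R1=0x95 R2=0x30 R3=0xd1  N=1 Z=0
after  5: R0=0x39 R1=0x95 R2=0xf1 R3=0xd1  N=1 Z=0
-- IRQ taken; context saved, return-PC = 6 --

FLAGS = (N=1, Z=0)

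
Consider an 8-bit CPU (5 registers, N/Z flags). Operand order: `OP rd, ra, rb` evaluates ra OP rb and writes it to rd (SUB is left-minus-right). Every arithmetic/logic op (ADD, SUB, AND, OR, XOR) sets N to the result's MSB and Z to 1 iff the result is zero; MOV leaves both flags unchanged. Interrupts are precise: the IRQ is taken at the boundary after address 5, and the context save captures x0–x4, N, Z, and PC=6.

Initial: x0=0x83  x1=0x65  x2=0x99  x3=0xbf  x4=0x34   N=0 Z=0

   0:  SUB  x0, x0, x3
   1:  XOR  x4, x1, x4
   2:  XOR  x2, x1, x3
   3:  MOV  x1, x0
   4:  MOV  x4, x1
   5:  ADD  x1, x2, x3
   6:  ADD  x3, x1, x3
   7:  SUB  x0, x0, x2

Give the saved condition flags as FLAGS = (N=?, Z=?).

after  0: x0=0xc4 x1=0x65 x2=0x99 x3=0xbf x4=0x34  N=1 Z=0
after  1: x0=0xc4 x1=0x65 x2=0x99 x3=0xbf x4=0x51  N=0 Z=0
after  2: x0=0xc4 x1=0x65 x2=0xda x3=0xbf x4=0x51  N=1 Z=0
after  3: x0=0xc4 x1=0xc4 x2=0xda x3=0xbf x4=0x51  N=1 Z=0
after  4: x0=0xc4 x1=0xc4 x2=0xda x3=0xbf x4=0xc4  N=1 Z=0
after  5: x0=0xc4 x1=0x99 x2=0xda x3=0xbf x4=0xc4  N=1 Z=0
-- IRQ taken; context saved, return-PC = 6 --

FLAGS = (N=1, Z=0)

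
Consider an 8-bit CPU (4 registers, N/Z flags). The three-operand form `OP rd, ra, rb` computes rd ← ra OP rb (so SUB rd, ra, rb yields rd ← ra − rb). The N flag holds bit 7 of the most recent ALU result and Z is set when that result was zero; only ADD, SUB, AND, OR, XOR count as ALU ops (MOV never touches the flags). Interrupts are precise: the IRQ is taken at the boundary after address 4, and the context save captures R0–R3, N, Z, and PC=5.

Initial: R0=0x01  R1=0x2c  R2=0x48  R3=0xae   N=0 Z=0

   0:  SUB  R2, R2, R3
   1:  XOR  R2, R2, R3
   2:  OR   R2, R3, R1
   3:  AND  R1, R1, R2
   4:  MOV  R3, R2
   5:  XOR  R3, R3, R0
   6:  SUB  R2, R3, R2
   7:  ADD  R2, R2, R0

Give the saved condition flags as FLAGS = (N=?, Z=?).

FLAGS = (N=0, Z=0)

after  0: R0=0x01 R1=0x2c R2=0x9a R3=0xae  N=1 Z=0
after  1: R0=0x01 R1=0x2c R2=0x34 R3=0xae  N=0 Z=0
after  2: R0=0x01 R1=0x2c R2=0xae R3=0xae  N=1 Z=0
after  3: R0=0x01 R1=0x2c R2=0xae R3=0xae  N=0 Z=0
after  4: R0=0x01 R1=0x2c R2=0xae R3=0xae  N=0 Z=0
-- IRQ taken; context saved, return-PC = 5 --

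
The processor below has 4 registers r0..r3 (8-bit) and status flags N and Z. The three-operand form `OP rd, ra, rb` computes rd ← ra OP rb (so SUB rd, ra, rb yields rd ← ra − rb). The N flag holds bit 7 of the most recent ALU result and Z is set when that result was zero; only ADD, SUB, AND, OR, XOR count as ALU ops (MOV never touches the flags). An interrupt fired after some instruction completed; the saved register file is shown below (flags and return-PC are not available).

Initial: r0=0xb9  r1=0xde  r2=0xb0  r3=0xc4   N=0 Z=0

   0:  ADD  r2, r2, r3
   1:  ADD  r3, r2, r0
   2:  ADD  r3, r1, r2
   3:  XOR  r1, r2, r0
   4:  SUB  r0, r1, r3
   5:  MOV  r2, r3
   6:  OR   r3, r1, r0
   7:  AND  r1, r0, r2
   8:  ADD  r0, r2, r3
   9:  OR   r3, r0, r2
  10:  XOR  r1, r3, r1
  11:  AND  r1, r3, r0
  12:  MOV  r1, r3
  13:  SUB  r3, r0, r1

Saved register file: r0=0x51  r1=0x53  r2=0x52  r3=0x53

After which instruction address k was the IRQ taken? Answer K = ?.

after  0: r0=0xb9 r1=0xde r2=0x74 r3=0xc4  N=0 Z=0
after  1: r0=0xb9 r1=0xde r2=0x74 r3=0x2d  N=0 Z=0
after  2: r0=0xb9 r1=0xde r2=0x74 r3=0x52  N=0 Z=0
after  3: r0=0xb9 r1=0xcd r2=0x74 r3=0x52  N=1 Z=0
after  4: r0=0x7b r1=0xcd r2=0x74 r3=0x52  N=0 Z=0
after  5: r0=0x7b r1=0xcd r2=0x52 r3=0x52  N=0 Z=0
after  6: r0=0x7b r1=0xcd r2=0x52 r3=0xff  N=1 Z=0
after  7: r0=0x7b r1=0x52 r2=0x52 r3=0xff  N=0 Z=0
after  8: r0=0x51 r1=0x52 r2=0x52 r3=0xff  N=0 Z=0
after  9: r0=0x51 r1=0x52 r2=0x52 r3=0x53  N=0 Z=0
after 10: r0=0x51 r1=0x01 r2=0x52 r3=0x53  N=0 Z=0
after 11: r0=0x51 r1=0x51 r2=0x52 r3=0x53  N=0 Z=0
after 12: r0=0x51 r1=0x53 r2=0x52 r3=0x53  N=0 Z=0
-- IRQ taken; context saved, return-PC = 13 --

K = 12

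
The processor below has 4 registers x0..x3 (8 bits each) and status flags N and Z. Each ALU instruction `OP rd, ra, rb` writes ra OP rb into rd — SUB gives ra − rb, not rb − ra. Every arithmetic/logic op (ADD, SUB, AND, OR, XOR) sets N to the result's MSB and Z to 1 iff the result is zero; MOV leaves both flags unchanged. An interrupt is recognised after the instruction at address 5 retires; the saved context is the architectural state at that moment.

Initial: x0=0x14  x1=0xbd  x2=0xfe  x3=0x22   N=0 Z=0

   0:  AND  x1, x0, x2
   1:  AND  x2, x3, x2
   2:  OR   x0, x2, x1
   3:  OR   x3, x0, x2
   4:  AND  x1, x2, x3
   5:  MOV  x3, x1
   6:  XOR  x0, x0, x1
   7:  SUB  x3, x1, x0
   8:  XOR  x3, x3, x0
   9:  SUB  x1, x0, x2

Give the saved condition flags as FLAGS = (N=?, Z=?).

after  0: x0=0x14 x1=0x14 x2=0xfe x3=0x22  N=0 Z=0
after  1: x0=0x14 x1=0x14 x2=0x22 x3=0x22  N=0 Z=0
after  2: x0=0x36 x1=0x14 x2=0x22 x3=0x22  N=0 Z=0
after  3: x0=0x36 x1=0x14 x2=0x22 x3=0x36  N=0 Z=0
after  4: x0=0x36 x1=0x22 x2=0x22 x3=0x36  N=0 Z=0
after  5: x0=0x36 x1=0x22 x2=0x22 x3=0x22  N=0 Z=0
-- IRQ taken; context saved, return-PC = 6 --

FLAGS = (N=0, Z=0)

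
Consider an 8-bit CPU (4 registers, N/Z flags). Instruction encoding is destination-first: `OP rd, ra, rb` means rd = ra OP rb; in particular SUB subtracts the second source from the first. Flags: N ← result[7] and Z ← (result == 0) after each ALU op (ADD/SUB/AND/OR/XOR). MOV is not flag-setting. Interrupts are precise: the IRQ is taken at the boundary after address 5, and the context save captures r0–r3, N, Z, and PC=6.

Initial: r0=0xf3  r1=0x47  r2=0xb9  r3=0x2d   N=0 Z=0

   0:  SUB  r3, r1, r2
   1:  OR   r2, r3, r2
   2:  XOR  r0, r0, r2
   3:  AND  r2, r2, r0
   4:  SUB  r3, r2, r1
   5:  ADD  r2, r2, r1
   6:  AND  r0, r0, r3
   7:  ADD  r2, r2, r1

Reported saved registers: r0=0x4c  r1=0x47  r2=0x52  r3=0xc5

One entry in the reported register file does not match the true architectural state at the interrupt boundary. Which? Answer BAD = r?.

BAD = r2

after  0: r0=0xf3 r1=0x47 r2=0xb9 r3=0x8e  N=1 Z=0
after  1: r0=0xf3 r1=0x47 r2=0xbf r3=0x8e  N=1 Z=0
after  2: r0=0x4c r1=0x47 r2=0xbf r3=0x8e  N=0 Z=0
after  3: r0=0x4c r1=0x47 r2=0x0c r3=0x8e  N=0 Z=0
after  4: r0=0x4c r1=0x47 r2=0x0c r3=0xc5  N=1 Z=0
after  5: r0=0x4c r1=0x47 r2=0x53 r3=0xc5  N=0 Z=0
-- IRQ taken; context saved, return-PC = 6 --
mismatch: r2: reported 0x52 vs actual 0x53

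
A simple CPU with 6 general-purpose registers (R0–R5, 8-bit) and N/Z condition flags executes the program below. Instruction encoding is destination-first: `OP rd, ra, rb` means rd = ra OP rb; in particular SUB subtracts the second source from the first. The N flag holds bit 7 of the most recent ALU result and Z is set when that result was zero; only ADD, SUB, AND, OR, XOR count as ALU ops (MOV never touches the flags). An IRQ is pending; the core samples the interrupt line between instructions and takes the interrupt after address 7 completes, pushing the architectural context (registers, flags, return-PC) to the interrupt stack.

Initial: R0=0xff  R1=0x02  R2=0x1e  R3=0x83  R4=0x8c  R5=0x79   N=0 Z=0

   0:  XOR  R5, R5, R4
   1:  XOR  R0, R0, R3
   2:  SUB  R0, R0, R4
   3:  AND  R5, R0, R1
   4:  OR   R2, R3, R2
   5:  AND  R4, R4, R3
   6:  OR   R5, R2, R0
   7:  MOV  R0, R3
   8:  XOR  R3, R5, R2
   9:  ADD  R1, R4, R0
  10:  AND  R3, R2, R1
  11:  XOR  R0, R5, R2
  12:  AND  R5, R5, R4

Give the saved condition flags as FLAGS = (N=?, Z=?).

after  0: R0=0xff R1=0x02 R2=0x1e R3=0x83 R4=0x8c R5=0xf5  N=1 Z=0
after  1: R0=0x7c R1=0x02 R2=0x1e R3=0x83 R4=0x8c R5=0xf5  N=0 Z=0
after  2: R0=0xf0 R1=0x02 R2=0x1e R3=0x83 R4=0x8c R5=0xf5  N=1 Z=0
after  3: R0=0xf0 R1=0x02 R2=0x1e R3=0x83 R4=0x8c R5=0x00  N=0 Z=1
after  4: R0=0xf0 R1=0x02 R2=0x9f R3=0x83 R4=0x8c R5=0x00  N=1 Z=0
after  5: R0=0xf0 R1=0x02 R2=0x9f R3=0x83 R4=0x80 R5=0x00  N=1 Z=0
after  6: R0=0xf0 R1=0x02 R2=0x9f R3=0x83 R4=0x80 R5=0xff  N=1 Z=0
after  7: R0=0x83 R1=0x02 R2=0x9f R3=0x83 R4=0x80 R5=0xff  N=1 Z=0
-- IRQ taken; context saved, return-PC = 8 --

FLAGS = (N=1, Z=0)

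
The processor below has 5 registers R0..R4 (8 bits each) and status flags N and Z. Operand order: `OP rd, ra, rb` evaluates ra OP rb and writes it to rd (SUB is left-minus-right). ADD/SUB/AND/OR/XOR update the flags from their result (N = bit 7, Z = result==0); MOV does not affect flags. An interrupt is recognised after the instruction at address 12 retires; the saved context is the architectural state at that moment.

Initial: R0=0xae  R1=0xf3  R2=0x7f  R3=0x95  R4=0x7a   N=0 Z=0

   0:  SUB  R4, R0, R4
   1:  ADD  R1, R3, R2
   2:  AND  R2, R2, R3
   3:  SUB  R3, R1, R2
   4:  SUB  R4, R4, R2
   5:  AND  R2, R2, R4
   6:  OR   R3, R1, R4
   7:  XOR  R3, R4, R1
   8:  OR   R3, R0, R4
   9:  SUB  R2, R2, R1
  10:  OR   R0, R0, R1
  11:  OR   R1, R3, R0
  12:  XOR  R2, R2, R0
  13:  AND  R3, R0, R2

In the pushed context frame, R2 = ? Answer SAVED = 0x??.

after  0: R0=0xae R1=0xf3 R2=0x7f R3=0x95 R4=0x34  N=0 Z=0
after  1: R0=0xae R1=0x14 R2=0x7f R3=0x95 R4=0x34  N=0 Z=0
after  2: R0=0xae R1=0x14 R2=0x15 R3=0x95 R4=0x34  N=0 Z=0
after  3: R0=0xae R1=0x14 R2=0x15 R3=0xff R4=0x34  N=1 Z=0
after  4: R0=0xae R1=0x14 R2=0x15 R3=0xff R4=0x1f  N=0 Z=0
after  5: R0=0xae R1=0x14 R2=0x15 R3=0xff R4=0x1f  N=0 Z=0
after  6: R0=0xae R1=0x14 R2=0x15 R3=0x1f R4=0x1f  N=0 Z=0
after  7: R0=0xae R1=0x14 R2=0x15 R3=0x0b R4=0x1f  N=0 Z=0
after  8: R0=0xae R1=0x14 R2=0x15 R3=0xbf R4=0x1f  N=1 Z=0
after  9: R0=0xae R1=0x14 R2=0x01 R3=0xbf R4=0x1f  N=0 Z=0
after 10: R0=0xbe R1=0x14 R2=0x01 R3=0xbf R4=0x1f  N=1 Z=0
after 11: R0=0xbe R1=0xbf R2=0x01 R3=0xbf R4=0x1f  N=1 Z=0
after 12: R0=0xbe R1=0xbf R2=0xbf R3=0xbf R4=0x1f  N=1 Z=0
-- IRQ taken; context saved, return-PC = 13 --

SAVED = 0xbf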